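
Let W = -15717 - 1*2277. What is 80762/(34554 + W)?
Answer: 40381/8280 ≈ 4.8769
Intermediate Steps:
W = -17994 (W = -15717 - 2277 = -17994)
80762/(34554 + W) = 80762/(34554 - 17994) = 80762/16560 = 80762*(1/16560) = 40381/8280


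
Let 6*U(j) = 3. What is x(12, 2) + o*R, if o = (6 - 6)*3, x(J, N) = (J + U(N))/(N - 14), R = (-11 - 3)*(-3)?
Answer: -25/24 ≈ -1.0417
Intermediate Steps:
R = 42 (R = -14*(-3) = 42)
U(j) = 1/2 (U(j) = (1/6)*3 = 1/2)
x(J, N) = (1/2 + J)/(-14 + N) (x(J, N) = (J + 1/2)/(N - 14) = (1/2 + J)/(-14 + N))
o = 0 (o = 0*3 = 0)
x(12, 2) + o*R = (1/2 + 12)/(-14 + 2) + 0*42 = (25/2)/(-12) + 0 = -1/12*25/2 + 0 = -25/24 + 0 = -25/24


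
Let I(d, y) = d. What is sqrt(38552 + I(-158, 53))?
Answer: 9*sqrt(474) ≈ 195.94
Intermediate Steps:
sqrt(38552 + I(-158, 53)) = sqrt(38552 - 158) = sqrt(38394) = 9*sqrt(474)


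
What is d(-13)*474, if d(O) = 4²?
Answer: 7584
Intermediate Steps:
d(O) = 16
d(-13)*474 = 16*474 = 7584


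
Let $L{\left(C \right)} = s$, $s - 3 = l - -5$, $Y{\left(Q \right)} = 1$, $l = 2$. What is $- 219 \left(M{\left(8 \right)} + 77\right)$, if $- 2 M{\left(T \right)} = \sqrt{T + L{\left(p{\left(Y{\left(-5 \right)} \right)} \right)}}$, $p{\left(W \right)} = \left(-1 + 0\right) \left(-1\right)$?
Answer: $-16863 + \frac{657 \sqrt{2}}{2} \approx -16398.0$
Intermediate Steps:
$p{\left(W \right)} = 1$ ($p{\left(W \right)} = \left(-1\right) \left(-1\right) = 1$)
$s = 10$ ($s = 3 + \left(2 - -5\right) = 3 + \left(2 + 5\right) = 3 + 7 = 10$)
$L{\left(C \right)} = 10$
$M{\left(T \right)} = - \frac{\sqrt{10 + T}}{2}$ ($M{\left(T \right)} = - \frac{\sqrt{T + 10}}{2} = - \frac{\sqrt{10 + T}}{2}$)
$- 219 \left(M{\left(8 \right)} + 77\right) = - 219 \left(- \frac{\sqrt{10 + 8}}{2} + 77\right) = - 219 \left(- \frac{\sqrt{18}}{2} + 77\right) = - 219 \left(- \frac{3 \sqrt{2}}{2} + 77\right) = - 219 \left(77 - \frac{3 \sqrt{2}}{2}\right) = -16863 + \frac{657 \sqrt{2}}{2}$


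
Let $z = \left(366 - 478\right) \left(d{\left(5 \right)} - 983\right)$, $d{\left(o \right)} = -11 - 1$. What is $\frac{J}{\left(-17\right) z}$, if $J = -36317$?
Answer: $\frac{36317}{1894480} \approx 0.01917$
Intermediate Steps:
$d{\left(o \right)} = -12$ ($d{\left(o \right)} = -11 - 1 = -12$)
$z = 111440$ ($z = \left(366 - 478\right) \left(-12 - 983\right) = \left(-112\right) \left(-995\right) = 111440$)
$\frac{J}{\left(-17\right) z} = - \frac{36317}{\left(-17\right) 111440} = - \frac{36317}{-1894480} = \left(-36317\right) \left(- \frac{1}{1894480}\right) = \frac{36317}{1894480}$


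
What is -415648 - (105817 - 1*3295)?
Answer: -518170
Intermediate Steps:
-415648 - (105817 - 1*3295) = -415648 - (105817 - 3295) = -415648 - 1*102522 = -415648 - 102522 = -518170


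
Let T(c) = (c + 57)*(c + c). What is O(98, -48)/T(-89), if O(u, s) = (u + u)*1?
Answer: 49/1424 ≈ 0.034410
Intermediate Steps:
O(u, s) = 2*u (O(u, s) = (2*u)*1 = 2*u)
T(c) = 2*c*(57 + c) (T(c) = (57 + c)*(2*c) = 2*c*(57 + c))
O(98, -48)/T(-89) = (2*98)/((2*(-89)*(57 - 89))) = 196/((2*(-89)*(-32))) = 196/5696 = 196*(1/5696) = 49/1424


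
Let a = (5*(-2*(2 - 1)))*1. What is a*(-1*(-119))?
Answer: -1190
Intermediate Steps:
a = -10 (a = (5*(-2*1))*1 = (5*(-2))*1 = -10*1 = -10)
a*(-1*(-119)) = -(-10)*(-119) = -10*119 = -1190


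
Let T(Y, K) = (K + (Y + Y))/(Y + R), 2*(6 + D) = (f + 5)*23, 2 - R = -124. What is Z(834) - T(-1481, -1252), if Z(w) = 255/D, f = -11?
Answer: -8821/1355 ≈ -6.5100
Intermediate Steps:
R = 126 (R = 2 - 1*(-124) = 2 + 124 = 126)
D = -75 (D = -6 + ((-11 + 5)*23)/2 = -6 + (-6*23)/2 = -6 + (1/2)*(-138) = -6 - 69 = -75)
Z(w) = -17/5 (Z(w) = 255/(-75) = 255*(-1/75) = -17/5)
T(Y, K) = (K + 2*Y)/(126 + Y) (T(Y, K) = (K + (Y + Y))/(Y + 126) = (K + 2*Y)/(126 + Y))
Z(834) - T(-1481, -1252) = -17/5 - (-1252 + 2*(-1481))/(126 - 1481) = -17/5 - (-1252 - 2962)/(-1355) = -17/5 - (-1)*(-4214)/1355 = -17/5 - 1*4214/1355 = -17/5 - 4214/1355 = -8821/1355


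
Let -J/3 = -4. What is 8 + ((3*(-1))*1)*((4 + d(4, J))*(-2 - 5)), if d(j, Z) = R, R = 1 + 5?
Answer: 218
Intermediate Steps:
J = 12 (J = -3*(-4) = 12)
R = 6
d(j, Z) = 6
8 + ((3*(-1))*1)*((4 + d(4, J))*(-2 - 5)) = 8 + ((3*(-1))*1)*((4 + 6)*(-2 - 5)) = 8 + (-3*1)*(10*(-7)) = 8 - 3*(-70) = 8 + 210 = 218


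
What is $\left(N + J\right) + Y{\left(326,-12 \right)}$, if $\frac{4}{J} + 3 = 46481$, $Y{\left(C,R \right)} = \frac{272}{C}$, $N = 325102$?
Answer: $\frac{1231475557444}{3787957} \approx 3.251 \cdot 10^{5}$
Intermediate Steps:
$J = \frac{2}{23239}$ ($J = \frac{4}{-3 + 46481} = \frac{4}{46478} = 4 \cdot \frac{1}{46478} = \frac{2}{23239} \approx 8.6062 \cdot 10^{-5}$)
$\left(N + J\right) + Y{\left(326,-12 \right)} = \left(325102 + \frac{2}{23239}\right) + \frac{272}{326} = \frac{7555045380}{23239} + 272 \cdot \frac{1}{326} = \frac{7555045380}{23239} + \frac{136}{163} = \frac{1231475557444}{3787957}$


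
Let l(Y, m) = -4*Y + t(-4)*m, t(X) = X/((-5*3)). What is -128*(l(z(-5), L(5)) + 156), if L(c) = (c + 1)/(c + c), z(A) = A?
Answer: -563712/25 ≈ -22548.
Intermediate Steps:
t(X) = -X/15 (t(X) = X/(-15) = X*(-1/15) = -X/15)
L(c) = (1 + c)/(2*c) (L(c) = (1 + c)/((2*c)) = (1 + c)*(1/(2*c)) = (1 + c)/(2*c))
l(Y, m) = -4*Y + 4*m/15 (l(Y, m) = -4*Y + (-1/15*(-4))*m = -4*Y + 4*m/15)
-128*(l(z(-5), L(5)) + 156) = -128*((-4*(-5) + 4*((1/2)*(1 + 5)/5)/15) + 156) = -128*((20 + 4*((1/2)*(1/5)*6)/15) + 156) = -128*((20 + (4/15)*(3/5)) + 156) = -128*((20 + 4/25) + 156) = -128*(504/25 + 156) = -128*4404/25 = -563712/25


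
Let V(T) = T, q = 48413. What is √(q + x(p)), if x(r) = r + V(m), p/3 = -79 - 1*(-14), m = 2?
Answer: 2*√12055 ≈ 219.59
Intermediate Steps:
p = -195 (p = 3*(-79 - 1*(-14)) = 3*(-79 + 14) = 3*(-65) = -195)
x(r) = 2 + r (x(r) = r + 2 = 2 + r)
√(q + x(p)) = √(48413 + (2 - 195)) = √(48413 - 193) = √48220 = 2*√12055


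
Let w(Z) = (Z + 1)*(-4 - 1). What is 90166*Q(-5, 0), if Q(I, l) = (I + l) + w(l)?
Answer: -901660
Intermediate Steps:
w(Z) = -5 - 5*Z (w(Z) = (1 + Z)*(-5) = -5 - 5*Z)
Q(I, l) = -5 + I - 4*l (Q(I, l) = (I + l) + (-5 - 5*l) = -5 + I - 4*l)
90166*Q(-5, 0) = 90166*(-5 - 5 - 4*0) = 90166*(-5 - 5 + 0) = 90166*(-10) = -901660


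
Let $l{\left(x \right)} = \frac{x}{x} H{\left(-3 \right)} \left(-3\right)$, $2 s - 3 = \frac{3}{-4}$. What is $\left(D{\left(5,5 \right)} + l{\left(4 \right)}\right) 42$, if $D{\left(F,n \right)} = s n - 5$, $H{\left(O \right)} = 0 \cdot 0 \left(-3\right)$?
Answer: $\frac{105}{4} \approx 26.25$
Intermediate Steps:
$s = \frac{9}{8}$ ($s = \frac{3}{2} + \frac{3 \frac{1}{-4}}{2} = \frac{3}{2} + \frac{3 \left(- \frac{1}{4}\right)}{2} = \frac{3}{2} + \frac{1}{2} \left(- \frac{3}{4}\right) = \frac{3}{2} - \frac{3}{8} = \frac{9}{8} \approx 1.125$)
$H{\left(O \right)} = 0$ ($H{\left(O \right)} = 0 \left(-3\right) = 0$)
$D{\left(F,n \right)} = -5 + \frac{9 n}{8}$ ($D{\left(F,n \right)} = \frac{9 n}{8} - 5 = -5 + \frac{9 n}{8}$)
$l{\left(x \right)} = 0$ ($l{\left(x \right)} = \frac{x}{x} 0 \left(-3\right) = 1 \cdot 0 \left(-3\right) = 0 \left(-3\right) = 0$)
$\left(D{\left(5,5 \right)} + l{\left(4 \right)}\right) 42 = \left(\left(-5 + \frac{9}{8} \cdot 5\right) + 0\right) 42 = \left(\left(-5 + \frac{45}{8}\right) + 0\right) 42 = \left(\frac{5}{8} + 0\right) 42 = \frac{5}{8} \cdot 42 = \frac{105}{4}$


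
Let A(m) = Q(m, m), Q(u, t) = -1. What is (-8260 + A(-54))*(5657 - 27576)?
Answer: 181072859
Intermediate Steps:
A(m) = -1
(-8260 + A(-54))*(5657 - 27576) = (-8260 - 1)*(5657 - 27576) = -8261*(-21919) = 181072859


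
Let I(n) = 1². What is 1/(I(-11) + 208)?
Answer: 1/209 ≈ 0.0047847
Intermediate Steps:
I(n) = 1
1/(I(-11) + 208) = 1/(1 + 208) = 1/209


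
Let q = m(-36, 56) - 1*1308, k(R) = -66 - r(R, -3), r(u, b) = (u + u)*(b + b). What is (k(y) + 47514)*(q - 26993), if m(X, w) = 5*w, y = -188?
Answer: -1266325032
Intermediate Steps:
r(u, b) = 4*b*u (r(u, b) = (2*u)*(2*b) = 4*b*u)
k(R) = -66 + 12*R (k(R) = -66 - 4*(-3)*R = -66 - (-12)*R = -66 + 12*R)
q = -1028 (q = 5*56 - 1*1308 = 280 - 1308 = -1028)
(k(y) + 47514)*(q - 26993) = ((-66 + 12*(-188)) + 47514)*(-1028 - 26993) = ((-66 - 2256) + 47514)*(-28021) = (-2322 + 47514)*(-28021) = 45192*(-28021) = -1266325032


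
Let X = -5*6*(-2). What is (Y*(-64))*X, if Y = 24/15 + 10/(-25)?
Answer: -4608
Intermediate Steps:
Y = 6/5 (Y = 24*(1/15) + 10*(-1/25) = 8/5 - ⅖ = 6/5 ≈ 1.2000)
X = 60 (X = -30*(-2) = 60)
(Y*(-64))*X = ((6/5)*(-64))*60 = -384/5*60 = -4608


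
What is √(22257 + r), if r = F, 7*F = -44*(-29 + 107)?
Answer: √1066569/7 ≈ 147.54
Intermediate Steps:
F = -3432/7 (F = (-44*(-29 + 107))/7 = (-44*78)/7 = (⅐)*(-3432) = -3432/7 ≈ -490.29)
r = -3432/7 ≈ -490.29
√(22257 + r) = √(22257 - 3432/7) = √(152367/7) = √1066569/7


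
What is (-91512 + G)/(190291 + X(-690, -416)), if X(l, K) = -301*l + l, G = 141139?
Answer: 49627/397291 ≈ 0.12491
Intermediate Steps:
X(l, K) = -300*l
(-91512 + G)/(190291 + X(-690, -416)) = (-91512 + 141139)/(190291 - 300*(-690)) = 49627/(190291 + 207000) = 49627/397291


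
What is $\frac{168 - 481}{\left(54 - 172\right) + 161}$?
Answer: $- \frac{313}{43} \approx -7.2791$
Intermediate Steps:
$\frac{168 - 481}{\left(54 - 172\right) + 161} = - \frac{313}{-118 + 161} = - \frac{313}{43}$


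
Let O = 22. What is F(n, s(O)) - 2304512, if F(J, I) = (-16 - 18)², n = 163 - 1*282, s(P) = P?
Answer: -2303356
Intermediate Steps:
n = -119 (n = 163 - 282 = -119)
F(J, I) = 1156 (F(J, I) = (-34)² = 1156)
F(n, s(O)) - 2304512 = 1156 - 2304512 = -2303356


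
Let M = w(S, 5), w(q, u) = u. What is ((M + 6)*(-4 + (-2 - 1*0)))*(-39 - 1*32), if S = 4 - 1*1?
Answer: 4686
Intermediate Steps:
S = 3 (S = 4 - 1 = 3)
M = 5
((M + 6)*(-4 + (-2 - 1*0)))*(-39 - 1*32) = ((5 + 6)*(-4 + (-2 - 1*0)))*(-39 - 1*32) = (11*(-4 + (-2 + 0)))*(-39 - 32) = (11*(-4 - 2))*(-71) = (11*(-6))*(-71) = -66*(-71) = 4686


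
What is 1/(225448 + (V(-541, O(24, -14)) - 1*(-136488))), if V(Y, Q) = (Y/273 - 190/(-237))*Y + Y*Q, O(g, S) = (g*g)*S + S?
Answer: 7189/34023900629 ≈ 2.1129e-7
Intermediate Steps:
O(g, S) = S + S*g**2 (O(g, S) = g**2*S + S = S*g**2 + S = S + S*g**2)
V(Y, Q) = Q*Y + Y*(190/237 + Y/273) (V(Y, Q) = (Y*(1/273) - 190*(-1/237))*Y + Q*Y = (Y/273 + 190/237)*Y + Q*Y = (190/237 + Y/273)*Y + Q*Y = Y*(190/237 + Y/273) + Q*Y = Q*Y + Y*(190/237 + Y/273))
1/(225448 + (V(-541, O(24, -14)) - 1*(-136488))) = 1/(225448 + ((1/21567)*(-541)*(17290 + 79*(-541) + 21567*(-14*(1 + 24**2))) - 1*(-136488))) = 1/(225448 + ((1/21567)*(-541)*(17290 - 42739 + 21567*(-14*(1 + 576))) + 136488)) = 1/(225448 + ((1/21567)*(-541)*(17290 - 42739 + 21567*(-14*577)) + 136488)) = 1/(225448 + ((1/21567)*(-541)*(17290 - 42739 + 21567*(-8078)) + 136488)) = 1/(225448 + ((1/21567)*(-541)*(17290 - 42739 - 174218226) + 136488)) = 1/(225448 + ((1/21567)*(-541)*(-174243675) + 136488)) = 1/(225448 + (31421942725/7189 + 136488)) = 1/(225448 + 32403154957/7189) = 1/(34023900629/7189) = 7189/34023900629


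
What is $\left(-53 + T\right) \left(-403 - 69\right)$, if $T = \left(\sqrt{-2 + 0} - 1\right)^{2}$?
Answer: $25488 + 944 i \sqrt{2} \approx 25488.0 + 1335.0 i$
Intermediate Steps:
$T = \left(-1 + i \sqrt{2}\right)^{2}$ ($T = \left(\sqrt{-2} - 1\right)^{2} = \left(i \sqrt{2} - 1\right)^{2} = \left(-1 + i \sqrt{2}\right)^{2} \approx -1.0 - 2.8284 i$)
$\left(-53 + T\right) \left(-403 - 69\right) = \left(-53 + \left(1 - i \sqrt{2}\right)^{2}\right) \left(-403 - 69\right) = \left(-53 + \left(1 - i \sqrt{2}\right)^{2}\right) \left(-472\right) = 25016 - 472 \left(1 - i \sqrt{2}\right)^{2}$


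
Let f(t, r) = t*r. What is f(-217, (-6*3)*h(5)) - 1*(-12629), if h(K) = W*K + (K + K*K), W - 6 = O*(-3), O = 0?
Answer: 246989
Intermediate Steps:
W = 6 (W = 6 + 0*(-3) = 6 + 0 = 6)
h(K) = K² + 7*K (h(K) = 6*K + (K + K*K) = 6*K + (K + K²) = K² + 7*K)
f(t, r) = r*t
f(-217, (-6*3)*h(5)) - 1*(-12629) = ((-6*3)*(5*(7 + 5)))*(-217) - 1*(-12629) = -90*12*(-217) + 12629 = -18*60*(-217) + 12629 = -1080*(-217) + 12629 = 234360 + 12629 = 246989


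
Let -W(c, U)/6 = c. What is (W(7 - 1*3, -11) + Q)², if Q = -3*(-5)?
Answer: 81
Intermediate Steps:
W(c, U) = -6*c
Q = 15
(W(7 - 1*3, -11) + Q)² = (-6*(7 - 1*3) + 15)² = (-6*(7 - 3) + 15)² = (-6*4 + 15)² = (-24 + 15)² = (-9)² = 81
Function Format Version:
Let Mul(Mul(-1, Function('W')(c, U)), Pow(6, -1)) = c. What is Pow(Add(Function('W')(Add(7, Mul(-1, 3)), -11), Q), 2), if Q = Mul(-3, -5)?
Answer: 81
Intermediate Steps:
Function('W')(c, U) = Mul(-6, c)
Q = 15
Pow(Add(Function('W')(Add(7, Mul(-1, 3)), -11), Q), 2) = Pow(Add(Mul(-6, Add(7, Mul(-1, 3))), 15), 2) = Pow(Add(Mul(-6, Add(7, -3)), 15), 2) = Pow(Add(Mul(-6, 4), 15), 2) = Pow(Add(-24, 15), 2) = Pow(-9, 2) = 81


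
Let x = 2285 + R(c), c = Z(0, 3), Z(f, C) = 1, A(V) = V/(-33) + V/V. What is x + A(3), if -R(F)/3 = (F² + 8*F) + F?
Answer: 24815/11 ≈ 2255.9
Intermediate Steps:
A(V) = 1 - V/33 (A(V) = V*(-1/33) + 1 = -V/33 + 1 = 1 - V/33)
c = 1
R(F) = -27*F - 3*F² (R(F) = -3*((F² + 8*F) + F) = -3*(F² + 9*F) = -27*F - 3*F²)
x = 2255 (x = 2285 - 3*1*(9 + 1) = 2285 - 3*1*10 = 2285 - 30 = 2255)
x + A(3) = 2255 + (1 - 1/33*3) = 2255 + (1 - 1/11) = 2255 + 10/11 = 24815/11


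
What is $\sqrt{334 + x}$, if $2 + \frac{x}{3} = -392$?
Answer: $4 i \sqrt{53} \approx 29.12 i$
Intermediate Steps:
$x = -1182$ ($x = -6 + 3 \left(-392\right) = -6 - 1176 = -1182$)
$\sqrt{334 + x} = \sqrt{334 - 1182} = \sqrt{-848} = 4 i \sqrt{53}$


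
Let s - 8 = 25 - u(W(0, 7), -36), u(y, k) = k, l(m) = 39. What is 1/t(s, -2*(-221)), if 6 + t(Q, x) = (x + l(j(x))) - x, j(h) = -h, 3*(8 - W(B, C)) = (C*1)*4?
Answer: 1/33 ≈ 0.030303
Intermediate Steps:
W(B, C) = 8 - 4*C/3 (W(B, C) = 8 - C*1*4/3 = 8 - C*4/3 = 8 - 4*C/3)
s = 69 (s = 8 + (25 - 1*(-36)) = 8 + (25 + 36) = 8 + 61 = 69)
t(Q, x) = 33 (t(Q, x) = -6 + ((x + 39) - x) = -6 + ((39 + x) - x) = -6 + 39 = 33)
1/t(s, -2*(-221)) = 1/33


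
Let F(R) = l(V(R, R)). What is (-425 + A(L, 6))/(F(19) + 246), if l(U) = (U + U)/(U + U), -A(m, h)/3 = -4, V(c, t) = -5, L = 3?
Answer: -413/247 ≈ -1.6721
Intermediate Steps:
A(m, h) = 12 (A(m, h) = -3*(-4) = 12)
l(U) = 1 (l(U) = (2*U)/((2*U)) = (2*U)*(1/(2*U)) = 1)
F(R) = 1
(-425 + A(L, 6))/(F(19) + 246) = (-425 + 12)/(1 + 246) = -413/247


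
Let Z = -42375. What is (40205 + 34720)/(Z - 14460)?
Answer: -555/421 ≈ -1.3183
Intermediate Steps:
(40205 + 34720)/(Z - 14460) = (40205 + 34720)/(-42375 - 14460) = 74925/(-56835) = 74925*(-1/56835) = -555/421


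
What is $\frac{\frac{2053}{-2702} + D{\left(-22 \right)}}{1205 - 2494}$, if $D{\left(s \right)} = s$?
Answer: $\frac{61497}{3482878} \approx 0.017657$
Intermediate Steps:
$\frac{\frac{2053}{-2702} + D{\left(-22 \right)}}{1205 - 2494} = \frac{\frac{2053}{-2702} - 22}{1205 - 2494} = \frac{2053 \left(- \frac{1}{2702}\right) - 22}{-1289} = \left(- \frac{2053}{2702} - 22\right) \left(- \frac{1}{1289}\right) = \left(- \frac{61497}{2702}\right) \left(- \frac{1}{1289}\right) = \frac{61497}{3482878}$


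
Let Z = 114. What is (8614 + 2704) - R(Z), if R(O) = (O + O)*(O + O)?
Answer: -40666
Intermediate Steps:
R(O) = 4*O² (R(O) = (2*O)*(2*O) = 4*O²)
(8614 + 2704) - R(Z) = (8614 + 2704) - 4*114² = 11318 - 4*12996 = 11318 - 1*51984 = 11318 - 51984 = -40666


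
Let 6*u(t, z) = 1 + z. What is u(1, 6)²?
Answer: 49/36 ≈ 1.3611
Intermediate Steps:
u(t, z) = ⅙ + z/6 (u(t, z) = (1 + z)/6 = ⅙ + z/6)
u(1, 6)² = (⅙ + (⅙)*6)² = (⅙ + 1)² = (7/6)² = 49/36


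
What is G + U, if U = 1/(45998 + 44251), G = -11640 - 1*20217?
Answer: -2875062392/90249 ≈ -31857.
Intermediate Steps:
G = -31857 (G = -11640 - 20217 = -31857)
U = 1/90249 ≈ 1.1080e-5
G + U = -31857 + 1/90249 = -2875062392/90249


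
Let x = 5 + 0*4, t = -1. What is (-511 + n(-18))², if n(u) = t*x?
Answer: 266256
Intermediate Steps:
x = 5 (x = 5 + 0 = 5)
n(u) = -5 (n(u) = -1*5 = -5)
(-511 + n(-18))² = (-511 - 5)² = (-516)² = 266256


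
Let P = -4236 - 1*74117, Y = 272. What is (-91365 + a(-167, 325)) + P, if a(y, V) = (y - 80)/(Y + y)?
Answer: -17820637/105 ≈ -1.6972e+5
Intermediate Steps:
a(y, V) = (-80 + y)/(272 + y) (a(y, V) = (y - 80)/(272 + y) = (-80 + y)/(272 + y))
P = -78353 (P = -4236 - 74117 = -78353)
(-91365 + a(-167, 325)) + P = (-91365 + (-80 - 167)/(272 - 167)) - 78353 = (-91365 - 247/105) - 78353 = -9593572/105 - 78353 = -17820637/105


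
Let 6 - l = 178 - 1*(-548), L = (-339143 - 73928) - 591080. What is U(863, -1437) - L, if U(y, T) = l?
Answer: 1003431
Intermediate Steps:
L = -1004151 (L = -413071 - 591080 = -1004151)
l = -720 (l = 6 - (178 - 1*(-548)) = 6 - (178 + 548) = 6 - 1*726 = 6 - 726 = -720)
U(y, T) = -720
U(863, -1437) - L = -720 - 1*(-1004151) = -720 + 1004151 = 1003431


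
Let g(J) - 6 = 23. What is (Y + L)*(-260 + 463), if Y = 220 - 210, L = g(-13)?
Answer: 7917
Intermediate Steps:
g(J) = 29 (g(J) = 6 + 23 = 29)
L = 29
Y = 10
(Y + L)*(-260 + 463) = (10 + 29)*(-260 + 463) = 39*203 = 7917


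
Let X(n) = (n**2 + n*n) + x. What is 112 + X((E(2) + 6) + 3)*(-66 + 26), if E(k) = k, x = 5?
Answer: -9768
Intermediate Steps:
X(n) = 5 + 2*n**2 (X(n) = (n**2 + n*n) + 5 = (n**2 + n**2) + 5 = 2*n**2 + 5 = 5 + 2*n**2)
112 + X((E(2) + 6) + 3)*(-66 + 26) = 112 + (5 + 2*((2 + 6) + 3)**2)*(-66 + 26) = 112 + (5 + 2*(8 + 3)**2)*(-40) = 112 + (5 + 2*11**2)*(-40) = 112 + (5 + 2*121)*(-40) = 112 + (5 + 242)*(-40) = 112 + 247*(-40) = 112 - 9880 = -9768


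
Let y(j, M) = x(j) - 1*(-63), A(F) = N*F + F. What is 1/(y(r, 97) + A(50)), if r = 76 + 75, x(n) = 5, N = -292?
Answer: -1/14482 ≈ -6.9051e-5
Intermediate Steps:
r = 151
A(F) = -291*F (A(F) = -292*F + F = -291*F)
y(j, M) = 68 (y(j, M) = 5 - 1*(-63) = 5 + 63 = 68)
1/(y(r, 97) + A(50)) = 1/(68 - 291*50) = 1/(68 - 14550) = 1/(-14482) = -1/14482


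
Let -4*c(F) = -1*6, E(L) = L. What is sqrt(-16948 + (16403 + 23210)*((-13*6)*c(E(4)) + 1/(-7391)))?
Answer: 2*I*sqrt(63526615423518)/7391 ≈ 2156.8*I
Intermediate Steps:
c(F) = 3/2 (c(F) = -(-1)*6/4 = -1/4*(-6) = 3/2)
sqrt(-16948 + (16403 + 23210)*((-13*6)*c(E(4)) + 1/(-7391))) = sqrt(-16948 + (16403 + 23210)*(-13*6*(3/2) + 1/(-7391))) = sqrt(-16948 + 39613*(-78*3/2 - 1/7391)) = sqrt(-16948 + 39613*(-117 - 1/7391)) = sqrt(-16948 + 39613*(-864748/7391)) = sqrt(-16948 - 34255262524/7391) = sqrt(-34380525192/7391) = 2*I*sqrt(63526615423518)/7391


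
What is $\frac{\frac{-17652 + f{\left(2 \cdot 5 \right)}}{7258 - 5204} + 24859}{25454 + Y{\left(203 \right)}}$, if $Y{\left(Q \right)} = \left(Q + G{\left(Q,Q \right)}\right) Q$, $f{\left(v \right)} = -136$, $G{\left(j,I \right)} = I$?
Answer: $\frac{25521299}{110784544} \approx 0.23037$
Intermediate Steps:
$Y{\left(Q \right)} = 2 Q^{2}$ ($Y{\left(Q \right)} = \left(Q + Q\right) Q = 2 Q Q = 2 Q^{2}$)
$\frac{\frac{-17652 + f{\left(2 \cdot 5 \right)}}{7258 - 5204} + 24859}{25454 + Y{\left(203 \right)}} = \frac{\frac{-17652 - 136}{7258 - 5204} + 24859}{25454 + 2 \cdot 203^{2}} = \frac{- \frac{17788}{2054} + 24859}{25454 + 2 \cdot 41209} = \frac{\left(-17788\right) \frac{1}{2054} + 24859}{25454 + 82418} = \frac{- \frac{8894}{1027} + 24859}{107872} = \frac{25521299}{1027} \cdot \frac{1}{107872} = \frac{25521299}{110784544}$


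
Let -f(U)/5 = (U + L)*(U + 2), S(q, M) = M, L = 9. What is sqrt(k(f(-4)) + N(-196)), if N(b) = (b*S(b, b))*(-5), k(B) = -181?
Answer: I*sqrt(192261) ≈ 438.48*I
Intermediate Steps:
f(U) = -5*(2 + U)*(9 + U) (f(U) = -5*(U + 9)*(U + 2) = -5*(9 + U)*(2 + U) = -5*(2 + U)*(9 + U))
N(b) = -5*b**2 (N(b) = (b*b)*(-5) = b**2*(-5) = -5*b**2)
sqrt(k(f(-4)) + N(-196)) = sqrt(-181 - 5*(-196)**2) = sqrt(-181 - 5*38416) = sqrt(-181 - 192080) = sqrt(-192261) = I*sqrt(192261)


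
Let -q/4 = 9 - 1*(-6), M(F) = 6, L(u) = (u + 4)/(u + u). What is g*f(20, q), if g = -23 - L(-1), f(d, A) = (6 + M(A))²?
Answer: -3096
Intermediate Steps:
L(u) = (4 + u)/(2*u) (L(u) = (4 + u)/((2*u)) = (4 + u)*(1/(2*u)) = (4 + u)/(2*u))
q = -60 (q = -4*(9 - 1*(-6)) = -4*(9 + 6) = -4*15 = -60)
f(d, A) = 144 (f(d, A) = (6 + 6)² = 12² = 144)
g = -43/2 (g = -23 - (4 - 1)/(2*(-1)) = -23 - (-1)*3/2 = -23 - 1*(-3/2) = -23 + 3/2 = -43/2 ≈ -21.500)
g*f(20, q) = -43/2*144 = -3096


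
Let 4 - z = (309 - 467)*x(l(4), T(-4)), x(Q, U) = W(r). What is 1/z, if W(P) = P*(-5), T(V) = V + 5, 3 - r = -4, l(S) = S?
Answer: -1/5526 ≈ -0.00018096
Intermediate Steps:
r = 7 (r = 3 - 1*(-4) = 3 + 4 = 7)
T(V) = 5 + V
W(P) = -5*P
x(Q, U) = -35 (x(Q, U) = -5*7 = -35)
z = -5526 (z = 4 - (309 - 467)*(-35) = 4 - (-158)*(-35) = 4 - 1*5530 = 4 - 5530 = -5526)
1/z = 1/(-5526) = -1/5526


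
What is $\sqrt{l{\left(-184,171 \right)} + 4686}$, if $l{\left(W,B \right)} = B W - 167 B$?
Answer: $i \sqrt{55335} \approx 235.23 i$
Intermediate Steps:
$l{\left(W,B \right)} = - 167 B + B W$
$\sqrt{l{\left(-184,171 \right)} + 4686} = \sqrt{171 \left(-167 - 184\right) + 4686} = \sqrt{171 \left(-351\right) + 4686} = \sqrt{-60021 + 4686} = \sqrt{-55335} = i \sqrt{55335}$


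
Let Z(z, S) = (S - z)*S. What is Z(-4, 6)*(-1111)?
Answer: -66660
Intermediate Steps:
Z(z, S) = S*(S - z)
Z(-4, 6)*(-1111) = (6*(6 - 1*(-4)))*(-1111) = (6*(6 + 4))*(-1111) = (6*10)*(-1111) = 60*(-1111) = -66660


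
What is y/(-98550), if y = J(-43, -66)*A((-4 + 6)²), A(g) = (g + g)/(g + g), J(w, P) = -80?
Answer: 8/9855 ≈ 0.00081177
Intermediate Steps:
A(g) = 1 (A(g) = (2*g)/((2*g)) = (2*g)*(1/(2*g)) = 1)
y = -80 (y = -80*1 = -80)
y/(-98550) = -80/(-98550) = -80*(-1/98550) = 8/9855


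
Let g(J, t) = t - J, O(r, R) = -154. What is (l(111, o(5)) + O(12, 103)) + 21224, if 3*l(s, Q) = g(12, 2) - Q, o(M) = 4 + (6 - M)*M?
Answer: 63191/3 ≈ 21064.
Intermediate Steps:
o(M) = 4 + M*(6 - M)
l(s, Q) = -10/3 - Q/3 (l(s, Q) = ((2 - 1*12) - Q)/3 = ((2 - 12) - Q)/3 = (-10 - Q)/3 = -10/3 - Q/3)
(l(111, o(5)) + O(12, 103)) + 21224 = ((-10/3 - (4 - 1*5² + 6*5)/3) - 154) + 21224 = ((-10/3 - (4 - 1*25 + 30)/3) - 154) + 21224 = ((-10/3 - (4 - 25 + 30)/3) - 154) + 21224 = ((-10/3 - ⅓*9) - 154) + 21224 = ((-10/3 - 3) - 154) + 21224 = (-19/3 - 154) + 21224 = -481/3 + 21224 = 63191/3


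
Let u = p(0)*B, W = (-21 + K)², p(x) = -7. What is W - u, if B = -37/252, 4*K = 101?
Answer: 2453/144 ≈ 17.035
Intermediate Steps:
K = 101/4 (K = (¼)*101 = 101/4 ≈ 25.250)
B = -37/252 (B = -37*1/252 = -37/252 ≈ -0.14683)
W = 289/16 (W = (-21 + 101/4)² = (17/4)² = 289/16 ≈ 18.063)
u = 37/36 (u = -7*(-37/252) = 37/36 ≈ 1.0278)
W - u = 289/16 - 1*37/36 = 289/16 - 37/36 = 2453/144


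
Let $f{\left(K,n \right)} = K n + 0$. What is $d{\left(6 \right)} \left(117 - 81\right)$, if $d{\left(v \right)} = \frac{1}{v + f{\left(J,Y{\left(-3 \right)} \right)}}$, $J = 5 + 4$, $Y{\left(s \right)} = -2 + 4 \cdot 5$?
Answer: $\frac{3}{14} \approx 0.21429$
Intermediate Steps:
$Y{\left(s \right)} = 18$ ($Y{\left(s \right)} = -2 + 20 = 18$)
$J = 9$
$f{\left(K,n \right)} = K n$
$d{\left(v \right)} = \frac{1}{162 + v}$ ($d{\left(v \right)} = \frac{1}{v + 9 \cdot 18} = \frac{1}{v + 162} = \frac{1}{162 + v}$)
$d{\left(6 \right)} \left(117 - 81\right) = \frac{117 - 81}{162 + 6} = \frac{1}{168} \cdot 36 = \frac{3}{14}$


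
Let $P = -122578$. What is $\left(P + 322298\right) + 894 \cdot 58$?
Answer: $251572$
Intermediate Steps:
$\left(P + 322298\right) + 894 \cdot 58 = \left(-122578 + 322298\right) + 894 \cdot 58 = 199720 + 51852 = 251572$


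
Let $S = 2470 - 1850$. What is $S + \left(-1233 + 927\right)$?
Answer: $314$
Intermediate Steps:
$S = 620$ ($S = 2470 - 1850 = 620$)
$S + \left(-1233 + 927\right) = 620 + \left(-1233 + 927\right) = 620 - 306 = 314$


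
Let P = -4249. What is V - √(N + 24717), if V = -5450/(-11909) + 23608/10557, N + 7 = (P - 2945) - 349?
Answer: 338683322/125723313 - √17167 ≈ -128.33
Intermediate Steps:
N = -7550 (N = -7 + ((-4249 - 2945) - 349) = -7 + (-7194 - 349) = -7 - 7543 = -7550)
V = 338683322/125723313 (V = -5450*(-1/11909) + 23608*(1/10557) = 5450/11909 + 23608/10557 = 338683322/125723313 ≈ 2.6939)
V - √(N + 24717) = 338683322/125723313 - √(-7550 + 24717) = 338683322/125723313 - √17167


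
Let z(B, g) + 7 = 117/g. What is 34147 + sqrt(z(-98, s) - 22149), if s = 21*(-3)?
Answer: 34147 + I*sqrt(1085735)/7 ≈ 34147.0 + 148.86*I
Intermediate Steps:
s = -63
z(B, g) = -7 + 117/g
34147 + sqrt(z(-98, s) - 22149) = 34147 + sqrt((-7 + 117/(-63)) - 22149) = 34147 + sqrt((-7 + 117*(-1/63)) - 22149) = 34147 + sqrt((-7 - 13/7) - 22149) = 34147 + sqrt(-62/7 - 22149) = 34147 + sqrt(-155105/7) = 34147 + I*sqrt(1085735)/7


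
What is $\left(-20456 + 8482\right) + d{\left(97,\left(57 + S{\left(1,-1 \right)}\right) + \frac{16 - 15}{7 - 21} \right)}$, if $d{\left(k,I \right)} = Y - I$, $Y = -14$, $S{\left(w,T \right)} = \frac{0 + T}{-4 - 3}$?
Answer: $- \frac{168631}{14} \approx -12045.0$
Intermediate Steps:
$S{\left(w,T \right)} = - \frac{T}{7}$ ($S{\left(w,T \right)} = \frac{T}{-7} = T \left(- \frac{1}{7}\right) = - \frac{T}{7}$)
$d{\left(k,I \right)} = -14 - I$
$\left(-20456 + 8482\right) + d{\left(97,\left(57 + S{\left(1,-1 \right)}\right) + \frac{16 - 15}{7 - 21} \right)} = \left(-20456 + 8482\right) - \left(71 + \frac{1}{7} + \frac{16 - 15}{7 - 21}\right) = -11974 - \left(\frac{498}{7} + \frac{1}{-14}\right) = -11974 - \left(\frac{498}{7} - \frac{1}{14}\right) = -11974 - \frac{995}{14} = - \frac{168631}{14}$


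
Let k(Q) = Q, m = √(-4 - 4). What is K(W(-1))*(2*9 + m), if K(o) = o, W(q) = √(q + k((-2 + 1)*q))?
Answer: 0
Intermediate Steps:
m = 2*I*√2 (m = √(-8) = 2*I*√2 ≈ 2.8284*I)
W(q) = 0 (W(q) = √(q + (-2 + 1)*q) = √(q - q) = √0 = 0)
K(W(-1))*(2*9 + m) = 0*(2*9 + 2*I*√2) = 0*(18 + 2*I*√2) = 0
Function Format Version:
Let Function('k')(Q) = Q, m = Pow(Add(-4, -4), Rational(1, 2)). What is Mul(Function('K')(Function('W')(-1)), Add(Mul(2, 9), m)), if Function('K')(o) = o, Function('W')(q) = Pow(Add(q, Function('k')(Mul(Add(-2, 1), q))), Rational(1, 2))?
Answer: 0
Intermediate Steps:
m = Mul(2, I, Pow(2, Rational(1, 2))) (m = Pow(-8, Rational(1, 2)) = Mul(2, I, Pow(2, Rational(1, 2))) ≈ Mul(2.8284, I))
Function('W')(q) = 0 (Function('W')(q) = Pow(Add(q, Mul(Add(-2, 1), q)), Rational(1, 2)) = Pow(Add(q, Mul(-1, q)), Rational(1, 2)) = Pow(0, Rational(1, 2)) = 0)
Mul(Function('K')(Function('W')(-1)), Add(Mul(2, 9), m)) = Mul(0, Add(Mul(2, 9), Mul(2, I, Pow(2, Rational(1, 2))))) = Mul(0, Add(18, Mul(2, I, Pow(2, Rational(1, 2))))) = 0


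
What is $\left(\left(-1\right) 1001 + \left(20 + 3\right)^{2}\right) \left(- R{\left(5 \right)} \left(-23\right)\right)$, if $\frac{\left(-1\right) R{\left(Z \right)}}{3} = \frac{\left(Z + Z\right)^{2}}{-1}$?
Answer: $-3256800$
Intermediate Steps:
$R{\left(Z \right)} = 12 Z^{2}$ ($R{\left(Z \right)} = - 3 \frac{\left(Z + Z\right)^{2}}{-1} = - 3 \left(2 Z\right)^{2} \left(-1\right) = - 3 \cdot 4 Z^{2} \left(-1\right) = - 3 \left(- 4 Z^{2}\right) = 12 Z^{2}$)
$\left(\left(-1\right) 1001 + \left(20 + 3\right)^{2}\right) \left(- R{\left(5 \right)} \left(-23\right)\right) = \left(\left(-1\right) 1001 + \left(20 + 3\right)^{2}\right) \left(- 12 \cdot 5^{2} \left(-23\right)\right) = \left(-1001 + 23^{2}\right) \left(- 12 \cdot 25 \left(-23\right)\right) = \left(-1001 + 529\right) \left(- 300 \left(-23\right)\right) = - 472 \left(\left(-1\right) \left(-6900\right)\right) = \left(-472\right) 6900 = -3256800$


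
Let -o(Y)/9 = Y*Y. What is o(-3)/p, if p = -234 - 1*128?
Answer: 81/362 ≈ 0.22376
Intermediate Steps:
o(Y) = -9*Y² (o(Y) = -9*Y*Y = -9*Y²)
p = -362 (p = -234 - 128 = -362)
o(-3)/p = -9*(-3)²/(-362) = -9*9*(-1/362) = -81*(-1/362) = 81/362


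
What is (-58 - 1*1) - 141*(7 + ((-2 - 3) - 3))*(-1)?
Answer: -200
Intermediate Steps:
(-58 - 1*1) - 141*(7 + ((-2 - 3) - 3))*(-1) = (-58 - 1) - 141*(7 + (-5 - 3))*(-1) = -59 - 141*(7 - 8)*(-1) = -59 - (-141)*(-1) = -59 - 141*1 = -59 - 141 = -200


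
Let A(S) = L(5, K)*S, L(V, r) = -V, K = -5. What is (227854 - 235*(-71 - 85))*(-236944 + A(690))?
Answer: -63587578516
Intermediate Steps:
A(S) = -5*S (A(S) = (-1*5)*S = -5*S)
(227854 - 235*(-71 - 85))*(-236944 + A(690)) = (227854 - 235*(-71 - 85))*(-236944 - 5*690) = (227854 - 235*(-156))*(-236944 - 3450) = (227854 + 36660)*(-240394) = 264514*(-240394) = -63587578516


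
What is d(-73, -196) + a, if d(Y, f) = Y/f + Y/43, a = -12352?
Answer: -104113825/8428 ≈ -12353.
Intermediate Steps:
d(Y, f) = Y/43 + Y/f (d(Y, f) = Y/f + Y*(1/43) = Y/f + Y/43 = Y/43 + Y/f)
d(-73, -196) + a = ((1/43)*(-73) - 73/(-196)) - 12352 = (-73/43 - 73*(-1/196)) - 12352 = (-73/43 + 73/196) - 12352 = -11169/8428 - 12352 = -104113825/8428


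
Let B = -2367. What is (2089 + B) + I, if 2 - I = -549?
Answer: 273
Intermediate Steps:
I = 551 (I = 2 - 1*(-549) = 2 + 549 = 551)
(2089 + B) + I = (2089 - 2367) + 551 = -278 + 551 = 273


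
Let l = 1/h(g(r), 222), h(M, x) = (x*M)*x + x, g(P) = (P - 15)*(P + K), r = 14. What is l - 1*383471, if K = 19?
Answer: -623581366651/1626150 ≈ -3.8347e+5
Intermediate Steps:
g(P) = (-15 + P)*(19 + P) (g(P) = (P - 15)*(P + 19) = (-15 + P)*(19 + P))
h(M, x) = x + M*x**2 (h(M, x) = (M*x)*x + x = M*x**2 + x = x + M*x**2)
l = -1/1626150 (l = 1/(222*(1 + (-285 + 14**2 + 4*14)*222)) = 1/(222*(1 + (-285 + 196 + 56)*222)) = 1/(222*(1 - 33*222)) = 1/(222*(1 - 7326)) = 1/(222*(-7325)) = 1/(-1626150) = -1/1626150 ≈ -6.1495e-7)
l - 1*383471 = -1/1626150 - 1*383471 = -1/1626150 - 383471 = -623581366651/1626150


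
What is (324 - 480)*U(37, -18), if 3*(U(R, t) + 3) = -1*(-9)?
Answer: 0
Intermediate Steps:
U(R, t) = 0 (U(R, t) = -3 + (-1*(-9))/3 = -3 + (⅓)*9 = -3 + 3 = 0)
(324 - 480)*U(37, -18) = (324 - 480)*0 = -156*0 = 0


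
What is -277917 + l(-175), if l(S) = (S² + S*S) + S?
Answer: -216842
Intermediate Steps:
l(S) = S + 2*S² (l(S) = (S² + S²) + S = 2*S² + S = S + 2*S²)
-277917 + l(-175) = -277917 - 175*(1 + 2*(-175)) = -277917 - 175*(1 - 350) = -277917 - 175*(-349) = -277917 + 61075 = -216842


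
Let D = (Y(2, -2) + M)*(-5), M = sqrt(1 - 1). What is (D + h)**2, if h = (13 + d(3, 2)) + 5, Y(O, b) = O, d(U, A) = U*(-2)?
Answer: 4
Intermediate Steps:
d(U, A) = -2*U
h = 12 (h = (13 - 2*3) + 5 = (13 - 6) + 5 = 7 + 5 = 12)
M = 0 (M = sqrt(0) = 0)
D = -10 (D = (2 + 0)*(-5) = 2*(-5) = -10)
(D + h)**2 = (-10 + 12)**2 = 2**2 = 4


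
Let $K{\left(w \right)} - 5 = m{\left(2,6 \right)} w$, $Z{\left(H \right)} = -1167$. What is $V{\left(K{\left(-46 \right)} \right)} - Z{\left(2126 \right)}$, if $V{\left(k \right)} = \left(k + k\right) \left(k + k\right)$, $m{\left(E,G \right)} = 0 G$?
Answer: $1267$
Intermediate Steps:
$m{\left(E,G \right)} = 0$
$K{\left(w \right)} = 5$ ($K{\left(w \right)} = 5 + 0 w = 5 + 0 = 5$)
$V{\left(k \right)} = 4 k^{2}$ ($V{\left(k \right)} = 2 k 2 k = 4 k^{2}$)
$V{\left(K{\left(-46 \right)} \right)} - Z{\left(2126 \right)} = 4 \cdot 5^{2} - -1167 = 4 \cdot 25 + 1167 = 100 + 1167 = 1267$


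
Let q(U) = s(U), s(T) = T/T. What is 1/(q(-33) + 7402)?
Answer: 1/7403 ≈ 0.00013508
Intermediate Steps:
s(T) = 1
q(U) = 1
1/(q(-33) + 7402) = 1/(1 + 7402) = 1/7403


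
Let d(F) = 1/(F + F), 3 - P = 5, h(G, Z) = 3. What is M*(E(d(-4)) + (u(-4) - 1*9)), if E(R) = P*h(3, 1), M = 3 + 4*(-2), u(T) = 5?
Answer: 50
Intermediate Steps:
P = -2 (P = 3 - 1*5 = 3 - 5 = -2)
M = -5 (M = 3 - 8 = -5)
d(F) = 1/(2*F)
E(R) = -6 (E(R) = -2*3 = -6)
M*(E(d(-4)) + (u(-4) - 1*9)) = -5*(-6 + (5 - 1*9)) = -5*(-6 + (5 - 9)) = -5*(-6 - 4) = -5*(-10) = 50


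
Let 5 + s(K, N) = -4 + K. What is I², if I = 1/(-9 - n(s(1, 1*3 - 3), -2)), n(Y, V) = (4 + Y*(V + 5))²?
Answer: 1/167281 ≈ 5.9780e-6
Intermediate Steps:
s(K, N) = -9 + K (s(K, N) = -5 + (-4 + K) = -9 + K)
n(Y, V) = (4 + Y*(5 + V))²
I = -1/409 (I = 1/(-9 - (4 + 5*(-9 + 1) - 2*(-9 + 1))²) = 1/(-9 - (4 + 5*(-8) - 2*(-8))²) = 1/(-9 - (4 - 40 + 16)²) = 1/(-9 - 1*(-20)²) = 1/(-9 - 1*400) = 1/(-9 - 400) = 1/(-409) = -1/409 ≈ -0.0024450)
I² = (-1/409)² = 1/167281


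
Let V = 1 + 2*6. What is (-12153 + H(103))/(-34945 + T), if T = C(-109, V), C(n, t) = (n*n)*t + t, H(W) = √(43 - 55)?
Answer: -12153/119521 + 2*I*√3/119521 ≈ -0.10168 + 2.8983e-5*I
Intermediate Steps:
H(W) = 2*I*√3 (H(W) = √(-12) = 2*I*√3)
V = 13 (V = 1 + 12 = 13)
C(n, t) = t + t*n² (C(n, t) = n²*t + t = t*n² + t = t + t*n²)
T = 154466 (T = 13*(1 + (-109)²) = 13*(1 + 11881) = 13*11882 = 154466)
(-12153 + H(103))/(-34945 + T) = (-12153 + 2*I*√3)/(-34945 + 154466) = (-12153 + 2*I*√3)/119521 = (-12153 + 2*I*√3)*(1/119521) = -12153/119521 + 2*I*√3/119521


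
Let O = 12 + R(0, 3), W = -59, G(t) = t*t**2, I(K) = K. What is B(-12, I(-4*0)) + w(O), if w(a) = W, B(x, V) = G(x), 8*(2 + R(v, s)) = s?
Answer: -1787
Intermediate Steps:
R(v, s) = -2 + s/8
G(t) = t**3
B(x, V) = x**3
O = 83/8 (O = 12 + (-2 + (1/8)*3) = 12 + (-2 + 3/8) = 12 - 13/8 = 83/8 ≈ 10.375)
w(a) = -59
B(-12, I(-4*0)) + w(O) = (-12)**3 - 59 = -1728 - 59 = -1787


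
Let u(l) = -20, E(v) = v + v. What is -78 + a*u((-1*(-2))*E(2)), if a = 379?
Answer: -7658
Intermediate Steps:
E(v) = 2*v
-78 + a*u((-1*(-2))*E(2)) = -78 + 379*(-20) = -78 - 7580 = -7658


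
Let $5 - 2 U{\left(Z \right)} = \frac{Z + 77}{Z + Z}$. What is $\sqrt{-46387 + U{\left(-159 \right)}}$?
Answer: $\frac{2 i \sqrt{293162451}}{159} \approx 215.37 i$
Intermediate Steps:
$U{\left(Z \right)} = \frac{5}{2} - \frac{77 + Z}{4 Z}$ ($U{\left(Z \right)} = \frac{5}{2} - \frac{\left(Z + 77\right) \frac{1}{Z + Z}}{2} = \frac{5}{2} - \frac{\left(77 + Z\right) \frac{1}{2 Z}}{2} = \frac{5}{2} - \frac{\frac{1}{2} \frac{1}{Z} \left(77 + Z\right)}{2} = \frac{5}{2} - \frac{77 + Z}{4 Z}$)
$\sqrt{-46387 + U{\left(-159 \right)}} = \sqrt{-46387 + \frac{-77 + 9 \left(-159\right)}{4 \left(-159\right)}} = \sqrt{-46387 + \frac{1}{4} \left(- \frac{1}{159}\right) \left(-77 - 1431\right)} = \sqrt{-46387 + \frac{1}{4} \left(- \frac{1}{159}\right) \left(-1508\right)} = \sqrt{-46387 + \frac{377}{159}} = \sqrt{- \frac{7375156}{159}} = \frac{2 i \sqrt{293162451}}{159}$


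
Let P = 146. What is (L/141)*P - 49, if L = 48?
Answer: 33/47 ≈ 0.70213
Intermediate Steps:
(L/141)*P - 49 = (48/141)*146 - 49 = (48*(1/141))*146 - 49 = (16/47)*146 - 49 = 2336/47 - 49 = 33/47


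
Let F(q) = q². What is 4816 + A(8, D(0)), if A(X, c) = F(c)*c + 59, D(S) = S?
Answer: 4875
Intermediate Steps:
A(X, c) = 59 + c³ (A(X, c) = c²*c + 59 = c³ + 59 = 59 + c³)
4816 + A(8, D(0)) = 4816 + (59 + 0³) = 4816 + (59 + 0) = 4816 + 59 = 4875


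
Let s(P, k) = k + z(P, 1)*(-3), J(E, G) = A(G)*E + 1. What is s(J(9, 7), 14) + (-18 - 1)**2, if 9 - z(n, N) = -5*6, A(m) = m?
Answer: 258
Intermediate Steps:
z(n, N) = 39 (z(n, N) = 9 - (-5)*6 = 9 - 1*(-30) = 9 + 30 = 39)
J(E, G) = 1 + E*G (J(E, G) = G*E + 1 = E*G + 1 = 1 + E*G)
s(P, k) = -117 + k (s(P, k) = k + 39*(-3) = k - 117 = -117 + k)
s(J(9, 7), 14) + (-18 - 1)**2 = (-117 + 14) + (-18 - 1)**2 = -103 + (-19)**2 = -103 + 361 = 258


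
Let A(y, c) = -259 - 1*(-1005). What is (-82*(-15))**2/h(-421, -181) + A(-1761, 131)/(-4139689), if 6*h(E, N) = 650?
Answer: 751552248874/53815957 ≈ 13965.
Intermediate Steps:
A(y, c) = 746 (A(y, c) = -259 + 1005 = 746)
h(E, N) = 325/3 (h(E, N) = (1/6)*650 = 325/3)
(-82*(-15))**2/h(-421, -181) + A(-1761, 131)/(-4139689) = (-82*(-15))**2/(325/3) + 746/(-4139689) = 1230**2*(3/325) + 746*(-1/4139689) = 1512900*(3/325) - 746/4139689 = 181548/13 - 746/4139689 = 751552248874/53815957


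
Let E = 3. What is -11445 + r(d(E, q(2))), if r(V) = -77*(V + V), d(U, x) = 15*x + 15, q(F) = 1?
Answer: -16065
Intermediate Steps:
d(U, x) = 15 + 15*x
r(V) = -154*V
-11445 + r(d(E, q(2))) = -11445 - 154*(15 + 15*1) = -11445 - 154*(15 + 15) = -11445 - 154*30 = -11445 - 4620 = -16065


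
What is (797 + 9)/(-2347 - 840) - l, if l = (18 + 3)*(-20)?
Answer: 1337734/3187 ≈ 419.75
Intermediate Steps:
l = -420 (l = 21*(-20) = -420)
(797 + 9)/(-2347 - 840) - l = (797 + 9)/(-2347 - 840) - 1*(-420) = 806/(-3187) + 420 = 806*(-1/3187) + 420 = -806/3187 + 420 = 1337734/3187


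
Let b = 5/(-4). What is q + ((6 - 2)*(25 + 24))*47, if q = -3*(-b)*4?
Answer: 9197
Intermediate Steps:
b = -5/4 (b = 5*(-1/4) = -5/4 ≈ -1.2500)
q = -15 (q = -3*(-1*(-5/4))*4 = -15*4/4 = -3*5 = -15)
q + ((6 - 2)*(25 + 24))*47 = -15 + ((6 - 2)*(25 + 24))*47 = -15 + (4*49)*47 = -15 + 196*47 = -15 + 9212 = 9197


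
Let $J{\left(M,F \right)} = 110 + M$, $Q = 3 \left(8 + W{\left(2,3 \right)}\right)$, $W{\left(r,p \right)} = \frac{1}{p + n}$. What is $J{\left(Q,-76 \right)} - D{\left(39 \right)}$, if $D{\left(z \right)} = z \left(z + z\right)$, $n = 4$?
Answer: $- \frac{20353}{7} \approx -2907.6$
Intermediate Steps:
$D{\left(z \right)} = 2 z^{2}$ ($D{\left(z \right)} = z 2 z = 2 z^{2}$)
$W{\left(r,p \right)} = \frac{1}{4 + p}$ ($W{\left(r,p \right)} = \frac{1}{p + 4} = \frac{1}{4 + p}$)
$Q = \frac{171}{7}$ ($Q = 3 \left(8 + \frac{1}{4 + 3}\right) = 3 \left(8 + \frac{1}{7}\right) = 3 \cdot \frac{57}{7} = \frac{171}{7} \approx 24.429$)
$J{\left(Q,-76 \right)} - D{\left(39 \right)} = \left(110 + \frac{171}{7}\right) - 2 \cdot 39^{2} = \frac{941}{7} - 2 \cdot 1521 = \frac{941}{7} - 3042 = - \frac{20353}{7}$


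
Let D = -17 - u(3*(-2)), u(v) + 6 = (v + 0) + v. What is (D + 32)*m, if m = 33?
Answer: 1089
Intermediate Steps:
u(v) = -6 + 2*v (u(v) = -6 + ((v + 0) + v) = -6 + (v + v) = -6 + 2*v)
D = 1 (D = -17 - (-6 + 2*(3*(-2))) = -17 - (-6 + 2*(-6)) = -17 - (-6 - 12) = -17 - 1*(-18) = -17 + 18 = 1)
(D + 32)*m = (1 + 32)*33 = 33*33 = 1089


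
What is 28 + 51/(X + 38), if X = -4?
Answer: 59/2 ≈ 29.500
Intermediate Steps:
28 + 51/(X + 38) = 28 + 51/(-4 + 38) = 28 + 51/34 = 28 + 51*(1/34) = 28 + 3/2 = 59/2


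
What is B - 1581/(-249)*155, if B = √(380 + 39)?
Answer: 81685/83 + √419 ≈ 1004.6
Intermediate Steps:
B = √419 ≈ 20.469
B - 1581/(-249)*155 = √419 - 1581/(-249)*155 = √419 - 1581*(-1/249)*155 = √419 + (527/83)*155 = √419 + 81685/83 = 81685/83 + √419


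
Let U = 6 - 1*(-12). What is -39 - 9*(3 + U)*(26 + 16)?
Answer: -7977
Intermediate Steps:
U = 18 (U = 6 + 12 = 18)
-39 - 9*(3 + U)*(26 + 16) = -39 - 9*(3 + 18)*(26 + 16) = -39 - 189*42 = -39 - 9*882 = -39 - 7938 = -7977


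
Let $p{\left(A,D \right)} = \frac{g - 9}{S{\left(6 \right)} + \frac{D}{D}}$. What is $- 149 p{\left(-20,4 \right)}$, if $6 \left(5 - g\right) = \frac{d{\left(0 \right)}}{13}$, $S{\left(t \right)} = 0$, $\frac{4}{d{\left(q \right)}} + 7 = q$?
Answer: $\frac{162410}{273} \approx 594.91$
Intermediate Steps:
$d{\left(q \right)} = \frac{4}{-7 + q}$
$g = \frac{1367}{273}$ ($g = 5 - \frac{\frac{4}{-7 + 0} \cdot \frac{1}{13}}{6} = 5 - \frac{\frac{4}{-7} \cdot \frac{1}{13}}{6} = 5 - \frac{4 \left(- \frac{1}{7}\right) \frac{1}{13}}{6} = 5 - \frac{\left(- \frac{4}{7}\right) \frac{1}{13}}{6} = 5 - - \frac{2}{273} = 5 + \frac{2}{273} = \frac{1367}{273} \approx 5.0073$)
$p{\left(A,D \right)} = - \frac{1090}{273}$ ($p{\left(A,D \right)} = \frac{\frac{1367}{273} - 9}{0 + \frac{D}{D}} = - \frac{1090}{273 \left(0 + 1\right)} = - \frac{1090}{273 \cdot 1} = \left(- \frac{1090}{273}\right) 1 = - \frac{1090}{273}$)
$- 149 p{\left(-20,4 \right)} = \left(-149\right) \left(- \frac{1090}{273}\right) = \frac{162410}{273}$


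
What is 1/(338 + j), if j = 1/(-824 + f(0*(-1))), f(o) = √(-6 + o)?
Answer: 76498364/25856354195 + I*√6/77569062585 ≈ 0.0029586 + 3.1578e-11*I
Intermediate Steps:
j = 1/(-824 + I*√6) (j = 1/(-824 + √(-6 + 0*(-1))) = 1/(-824 + √(-6 + 0)) = 1/(-824 + √(-6)) = 1/(-824 + I*√6) ≈ -0.0012136 - 3.608e-6*I)
1/(338 + j) = 1/(338 + (-412/339491 - I*√6/678982)) = 1/(114747546/339491 - I*√6/678982)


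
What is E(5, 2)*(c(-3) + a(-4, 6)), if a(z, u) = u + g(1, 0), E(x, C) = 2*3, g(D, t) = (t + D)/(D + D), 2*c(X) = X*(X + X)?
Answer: 93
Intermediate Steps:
c(X) = X² (c(X) = (X*(X + X))/2 = (X*(2*X))/2 = (2*X²)/2 = X²)
g(D, t) = (D + t)/(2*D) (g(D, t) = (D + t)/((2*D)) = (D + t)*(1/(2*D)) = (D + t)/(2*D))
E(x, C) = 6
a(z, u) = ½ + u (a(z, u) = u + (½)*(1 + 0)/1 = u + (½)*1*1 = u + ½ = ½ + u)
E(5, 2)*(c(-3) + a(-4, 6)) = 6*((-3)² + (½ + 6)) = 6*(9 + 13/2) = 6*(31/2) = 93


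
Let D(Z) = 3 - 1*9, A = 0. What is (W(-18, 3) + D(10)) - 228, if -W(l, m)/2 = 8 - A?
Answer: -250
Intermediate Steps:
D(Z) = -6 (D(Z) = 3 - 9 = -6)
W(l, m) = -16 (W(l, m) = -2*(8 - 1*0) = -2*(8 + 0) = -2*8 = -16)
(W(-18, 3) + D(10)) - 228 = (-16 - 6) - 228 = -22 - 228 = -250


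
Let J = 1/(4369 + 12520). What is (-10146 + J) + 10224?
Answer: 1317343/16889 ≈ 78.000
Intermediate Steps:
J = 1/16889 ≈ 5.9210e-5
(-10146 + J) + 10224 = (-10146 + 1/16889) + 10224 = -171355793/16889 + 10224 = 1317343/16889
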